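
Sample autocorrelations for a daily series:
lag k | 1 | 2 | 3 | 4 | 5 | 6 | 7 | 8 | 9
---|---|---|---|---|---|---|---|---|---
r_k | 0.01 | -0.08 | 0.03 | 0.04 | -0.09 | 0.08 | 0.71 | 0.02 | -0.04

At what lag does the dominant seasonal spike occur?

The largest autocorrelation is r_7 = 0.71; the remaining lags stay at or below 0.08.
The dominant spike at lag 7 indicates a seasonal period of 7.

7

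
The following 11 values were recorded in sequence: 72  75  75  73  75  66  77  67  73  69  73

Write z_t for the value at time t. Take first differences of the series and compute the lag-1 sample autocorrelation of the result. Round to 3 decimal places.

-0.854

First differences Δz: 3, 0, -2, 2, -9, 11, -10, 6, -4, 4
Mean of differences = 0.1000
Numerator Σ(Δz_t−Δz̄)(Δz_{t+1}−Δz̄) = -330.4100
Denominator Σ(Δz_t−Δz̄)² = 386.9000
r_1(Δz) = -330.4100 / 386.9000 = -0.854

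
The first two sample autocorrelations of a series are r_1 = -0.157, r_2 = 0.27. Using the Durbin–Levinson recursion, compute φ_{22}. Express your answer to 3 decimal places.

φ_{22} = (r_2 − r_1²) / (1 − r_1²)
r_1² = (-0.157)² = 0.024649
Numerator = 0.27 − 0.0246 = 0.2454; denominator = 1 − 0.0246 = 0.9754
φ_{22} = 0.2454 / 0.9754 = 0.252

0.252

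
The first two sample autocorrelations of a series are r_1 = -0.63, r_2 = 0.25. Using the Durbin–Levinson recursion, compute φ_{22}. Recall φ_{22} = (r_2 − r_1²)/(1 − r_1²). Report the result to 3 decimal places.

φ_{22} = (r_2 − r_1²) / (1 − r_1²)
r_1² = (-0.63)² = 0.3969
Numerator = 0.25 − 0.3969 = -0.1469; denominator = 1 − 0.3969 = 0.6031
φ_{22} = -0.1469 / 0.6031 = -0.244

-0.244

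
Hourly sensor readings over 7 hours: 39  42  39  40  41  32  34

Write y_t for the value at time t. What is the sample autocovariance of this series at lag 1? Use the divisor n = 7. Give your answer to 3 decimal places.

Mean ȳ = (39 + 42 + 39 + 40 + 41 + 32 + 34)/7 = 38.1429
Deviations: 0.8571, 3.8571, 0.8571, 1.8571, 2.8571, -6.1429, -4.1429
Σ_{t=1}^{6}(y_t−ȳ)(y_{t+1}−ȳ) = 21.4082
γ_1 = 21.4082 / 7 = 3.058

3.058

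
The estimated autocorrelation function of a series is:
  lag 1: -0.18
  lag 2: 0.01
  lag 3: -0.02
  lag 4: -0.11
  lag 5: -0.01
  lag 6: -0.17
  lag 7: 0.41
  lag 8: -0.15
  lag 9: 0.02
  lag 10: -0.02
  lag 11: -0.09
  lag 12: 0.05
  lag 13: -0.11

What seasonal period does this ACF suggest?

The largest autocorrelation is r_7 = 0.41; the remaining lags stay at or below 0.05.
The dominant spike at lag 7 indicates a seasonal period of 7.

7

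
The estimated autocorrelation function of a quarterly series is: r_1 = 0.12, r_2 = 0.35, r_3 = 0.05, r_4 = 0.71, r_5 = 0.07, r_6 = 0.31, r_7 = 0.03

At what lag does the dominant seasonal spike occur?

4

The largest autocorrelation is r_4 = 0.71; the remaining lags stay at or below 0.35.
The dominant spike at lag 4 indicates a seasonal period of 4.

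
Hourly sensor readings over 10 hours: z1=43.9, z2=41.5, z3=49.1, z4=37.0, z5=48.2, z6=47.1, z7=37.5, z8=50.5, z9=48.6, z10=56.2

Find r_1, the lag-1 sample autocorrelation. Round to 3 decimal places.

Mean z̄ = (43.9 + 41.5 + 49.1 + 37.0 + 48.2 + 47.1 + 37.5 + 50.5 + 48.6 + 56.2)/10 = 45.9600
Numerator Σ_{t=1}^{9}(z_t−z̄)(z_{t+1}−z̄) = -59.5016
Denominator Σ(z_t−z̄)² = 324.6040
r_1 = -59.5016 / 324.6040 = -0.183

-0.183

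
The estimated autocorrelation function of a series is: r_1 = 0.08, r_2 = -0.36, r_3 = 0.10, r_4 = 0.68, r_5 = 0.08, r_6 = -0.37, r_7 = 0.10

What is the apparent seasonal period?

4

The largest autocorrelation is r_4 = 0.68; the remaining lags stay at or below 0.10.
The dominant spike at lag 4 indicates a seasonal period of 4.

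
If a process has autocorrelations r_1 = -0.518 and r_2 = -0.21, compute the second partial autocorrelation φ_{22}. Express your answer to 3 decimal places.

φ_{22} = (r_2 − r_1²) / (1 − r_1²)
r_1² = (-0.518)² = 0.268324
Numerator = -0.21 − 0.2683 = -0.4783; denominator = 1 − 0.2683 = 0.7317
φ_{22} = -0.4783 / 0.7317 = -0.654

-0.654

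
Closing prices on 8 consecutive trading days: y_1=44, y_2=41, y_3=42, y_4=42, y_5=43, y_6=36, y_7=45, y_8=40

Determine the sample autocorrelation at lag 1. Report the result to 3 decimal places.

-0.617

Mean ȳ = (44 + 41 + 42 + 42 + 43 + 36 + 45 + 40)/8 = 41.6250
Deviations from mean: 2.3750, -0.6250, 0.3750, 0.3750, 1.3750, -5.6250, 3.3750, -1.6250
Σ(y_t−ȳ)(y_{t+1}−ȳ) = (-1.4844) + (-0.2344) + (0.1406) + (0.5156) + (-7.7344) + (-18.9844) + (-5.4844) = -33.2656
Denominator Σ(y_t−ȳ)² = 53.8750
r_1 = -33.2656 / 53.8750 = -0.617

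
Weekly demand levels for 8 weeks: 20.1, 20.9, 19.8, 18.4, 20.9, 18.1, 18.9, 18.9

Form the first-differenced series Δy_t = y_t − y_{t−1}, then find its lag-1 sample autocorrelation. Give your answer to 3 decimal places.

First differences Δy: 0.8, -1.1, -1.4, 2.5, -2.8, 0.8, 0.0
Mean of differences = -0.1714
Numerator Σ(Δy_t−Δȳ)(Δy_{t+1}−Δȳ) = -12.4522
Denominator Σ(Δy_t−Δȳ)² = 18.3343
r_1(Δy) = -12.4522 / 18.3343 = -0.679

-0.679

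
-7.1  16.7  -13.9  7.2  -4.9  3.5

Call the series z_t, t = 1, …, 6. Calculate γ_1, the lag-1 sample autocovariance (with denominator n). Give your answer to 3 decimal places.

-84.091

Mean z̄ = (-7.1 + 16.7 − 13.9 + 7.2 − 4.9 + 3.5)/6 = 0.2500
Deviations: -7.3500, 16.4500, -14.1500, 6.9500, -5.1500, 3.2500
Σ_{t=1}^{5}(z_t−z̄)(z_{t+1}−z̄) = -504.5475
γ_1 = -504.5475 / 6 = -84.091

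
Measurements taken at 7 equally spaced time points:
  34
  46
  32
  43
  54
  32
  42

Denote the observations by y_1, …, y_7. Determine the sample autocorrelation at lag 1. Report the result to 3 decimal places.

Mean ȳ = (34 + 46 + 32 + 43 + 54 + 32 + 42)/7 = 40.4286
Numerator Σ_{t=1}^{6}(y_t−ȳ)(y_{t+1}−ȳ) = -197.1837
Denominator Σ(y_t−ȳ)² = 407.7143
r_1 = -197.1837 / 407.7143 = -0.484

-0.484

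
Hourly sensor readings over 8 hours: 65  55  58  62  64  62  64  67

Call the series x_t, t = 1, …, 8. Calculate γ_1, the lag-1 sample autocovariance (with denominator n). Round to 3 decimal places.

2.232

Mean x̄ = (65 + 55 + 58 + 62 + 64 + 62 + 64 + 67)/8 = 62.1250
Σ_{t=1}^{7}(x_t−x̄)(x_{t+1}−x̄) = 17.8594
γ_1 = 17.8594 / 8 = 2.232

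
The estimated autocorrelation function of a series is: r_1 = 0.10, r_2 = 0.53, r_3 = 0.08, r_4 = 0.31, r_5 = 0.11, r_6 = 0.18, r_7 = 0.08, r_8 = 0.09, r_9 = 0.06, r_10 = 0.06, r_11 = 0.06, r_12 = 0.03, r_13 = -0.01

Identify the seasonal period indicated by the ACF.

The largest autocorrelation is r_2 = 0.53, with weaker echoes at lags 4 (0.31) and 6 (0.18); the remaining lags stay at or below 0.11.
The dominant spike at lag 2 indicates a seasonal period of 2.

2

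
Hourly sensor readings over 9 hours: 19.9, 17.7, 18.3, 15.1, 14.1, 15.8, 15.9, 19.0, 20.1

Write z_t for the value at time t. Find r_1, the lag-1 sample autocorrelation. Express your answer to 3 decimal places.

Mean z̄ = (19.9 + 17.7 + 18.3 + 15.1 + 14.1 + 15.8 + 15.9 + 19.0 + 20.1)/9 = 17.3222
Numerator Σ_{t=1}^{8}(z_t−z̄)(z_{t+1}−z̄) = 15.6751
Denominator Σ(z_t−z̄)² = 37.9356
r_1 = 15.6751 / 37.9356 = 0.413

0.413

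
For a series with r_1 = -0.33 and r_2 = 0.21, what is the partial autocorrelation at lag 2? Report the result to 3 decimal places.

φ_{22} = (r_2 − r_1²) / (1 − r_1²)
r_1² = (-0.33)² = 0.1089
Numerator = 0.21 − 0.1089 = 0.1011; denominator = 1 − 0.1089 = 0.8911
φ_{22} = 0.1011 / 0.8911 = 0.113

0.113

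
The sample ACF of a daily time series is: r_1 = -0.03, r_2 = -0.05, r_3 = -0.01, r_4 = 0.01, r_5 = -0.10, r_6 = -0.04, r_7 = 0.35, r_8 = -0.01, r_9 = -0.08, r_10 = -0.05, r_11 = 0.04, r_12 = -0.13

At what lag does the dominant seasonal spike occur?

The largest autocorrelation is r_7 = 0.35; the remaining lags stay at or below 0.04.
The dominant spike at lag 7 indicates a seasonal period of 7.

7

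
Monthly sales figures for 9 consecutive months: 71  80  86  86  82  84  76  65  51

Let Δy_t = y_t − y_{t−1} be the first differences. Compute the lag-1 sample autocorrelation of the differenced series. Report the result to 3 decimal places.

First differences Δy: 9, 6, 0, -4, 2, -8, -11, -14
Mean of differences = -2.5000
Numerator Σ(Δy_t−Δȳ)(Δy_{t+1}−Δȳ) = 228.2500
Denominator Σ(Δy_t−Δȳ)² = 468.0000
r_1(Δy) = 228.2500 / 468.0000 = 0.488

0.488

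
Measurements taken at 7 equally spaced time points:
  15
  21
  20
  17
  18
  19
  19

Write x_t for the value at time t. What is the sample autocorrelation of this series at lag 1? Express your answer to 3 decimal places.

Mean x̄ = (15 + 21 + 20 + 17 + 18 + 19 + 19)/7 = 18.4286
Deviations from mean: -3.4286, 2.5714, 1.5714, -1.4286, -0.4286, 0.5714, 0.5714
Σ(x_t−x̄)(x_{t+1}−x̄) = (-8.8163) + (4.0408) + (-2.2449) + (0.6122) + (-0.2449) + (0.3265) = -6.3265
Denominator Σ(x_t−x̄)² = 23.7143
r_1 = -6.3265 / 23.7143 = -0.267

-0.267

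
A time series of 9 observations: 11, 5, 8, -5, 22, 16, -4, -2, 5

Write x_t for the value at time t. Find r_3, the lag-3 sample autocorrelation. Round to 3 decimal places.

Mean x̄ = (11 + 5 + 8 − 5 + 22 + 16 − 4 − 2 + 5)/9 = 6.2222
Σ(x_t−x̄)(x_{t+3}−x̄) = (-53.6173) + (-19.2840) + (17.3827) + (114.7160) + (-129.7284) + (-11.9506) = -82.4815
Denominator Σ(x_t−x̄)² = 671.5556
r_3 = -82.4815 / 671.5556 = -0.123

-0.123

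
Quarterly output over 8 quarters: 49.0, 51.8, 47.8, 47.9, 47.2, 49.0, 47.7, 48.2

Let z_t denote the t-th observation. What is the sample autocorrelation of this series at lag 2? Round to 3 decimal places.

-0.047

Mean z̄ = (49.0 + 51.8 + 47.8 + 47.9 + 47.2 + 49.0 + 47.7 + 48.2)/8 = 48.5750
Deviations from mean: 0.4250, 3.2250, -0.7750, -0.6750, -1.3750, 0.4250, -0.8750, -0.3750
Numerator Σ_{t=1}^{6}(z_t−z̄)(z_{t+2}−z̄) = -0.6838
Denominator Σ(z_t−z̄)² = 14.6150
r_2 = -0.6838 / 14.6150 = -0.047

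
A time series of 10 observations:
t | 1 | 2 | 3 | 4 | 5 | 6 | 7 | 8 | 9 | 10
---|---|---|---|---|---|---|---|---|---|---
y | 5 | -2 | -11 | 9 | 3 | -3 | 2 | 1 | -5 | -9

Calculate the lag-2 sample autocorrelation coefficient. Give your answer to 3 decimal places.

Mean ȳ = (5 − 2 − 11 + 9 + 3 − 3 + 2 + 1 − 5 − 9)/10 = -1.0000
Numerator Σ_{t=1}^{8}(y_t−ȳ)(y_{t+2}−ȳ) = -150.0000
Denominator Σ(y_t−ȳ)² = 350.0000
r_2 = -150.0000 / 350.0000 = -0.429

-0.429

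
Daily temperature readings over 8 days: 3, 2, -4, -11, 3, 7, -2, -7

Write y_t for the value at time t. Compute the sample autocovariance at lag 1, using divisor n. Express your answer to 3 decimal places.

2.889

Mean ȳ = (3 + 2 − 4 − 11 + 3 + 7 − 2 − 7)/8 = -1.1250
Σ_{t=1}^{7}(y_t−ȳ)(y_{t+1}−ȳ) = 23.1094
γ_1 = 23.1094 / 8 = 2.889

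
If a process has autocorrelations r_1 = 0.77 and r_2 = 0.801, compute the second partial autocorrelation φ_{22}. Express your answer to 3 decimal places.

0.511

φ_{22} = (r_2 − r_1²) / (1 − r_1²)
r_1² = (0.77)² = 0.5929
Numerator = 0.801 − 0.5929 = 0.2081; denominator = 1 − 0.5929 = 0.4071
φ_{22} = 0.2081 / 0.4071 = 0.511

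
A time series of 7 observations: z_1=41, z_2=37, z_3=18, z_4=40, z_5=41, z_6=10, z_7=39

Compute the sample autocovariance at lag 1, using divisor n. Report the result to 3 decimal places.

-59.012

Mean z̄ = (41 + 37 + 18 + 40 + 41 + 10 + 39)/7 = 32.2857
Deviations: 8.7143, 4.7143, -14.2857, 7.7143, 8.7143, -22.2857, 6.7143
Σ_{t=1}^{6}(z_t−z̄)(z_{t+1}−z̄) = -413.0816
γ_1 = -413.0816 / 7 = -59.012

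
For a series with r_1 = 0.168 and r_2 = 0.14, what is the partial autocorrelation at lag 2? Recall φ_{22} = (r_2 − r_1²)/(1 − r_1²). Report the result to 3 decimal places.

φ_{22} = (r_2 − r_1²) / (1 − r_1²)
r_1² = (0.168)² = 0.028224
Numerator = 0.14 − 0.0282 = 0.1118; denominator = 1 − 0.0282 = 0.9718
φ_{22} = 0.1118 / 0.9718 = 0.115

0.115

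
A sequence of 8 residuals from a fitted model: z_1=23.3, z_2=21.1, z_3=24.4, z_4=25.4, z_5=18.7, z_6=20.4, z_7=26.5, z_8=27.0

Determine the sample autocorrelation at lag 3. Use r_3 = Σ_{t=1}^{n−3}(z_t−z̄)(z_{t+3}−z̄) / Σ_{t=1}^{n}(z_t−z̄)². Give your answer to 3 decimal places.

Mean z̄ = (23.3 + 21.1 + 24.4 + 25.4 + 18.7 + 20.4 + 26.5 + 27.0)/8 = 23.3500
Deviations from mean: -0.0500, -2.2500, 1.0500, 2.0500, -4.6500, -2.9500, 3.1500, 3.6500
Σ(z_t−z̄)(z_{t+3}−z̄) = (-0.1025) + (10.4625) + (-3.0975) + (6.4575) + (-16.9725) = -3.2525
Denominator Σ(z_t−z̄)² = 63.9400
r_3 = -3.2525 / 63.9400 = -0.051

-0.051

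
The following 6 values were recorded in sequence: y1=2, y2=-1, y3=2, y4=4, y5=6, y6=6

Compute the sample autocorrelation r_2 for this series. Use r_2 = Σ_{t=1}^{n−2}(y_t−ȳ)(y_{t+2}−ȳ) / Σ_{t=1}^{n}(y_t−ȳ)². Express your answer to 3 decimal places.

Mean ȳ = (2 − 1 + 2 + 4 + 6 + 6)/6 = 3.1667
Deviations from mean: -1.1667, -4.1667, -1.1667, 0.8333, 2.8333, 2.8333
Numerator Σ_{t=1}^{4}(y_t−ȳ)(y_{t+2}−ȳ) = -3.0556
Denominator Σ(y_t−ȳ)² = 36.8333
r_2 = -3.0556 / 36.8333 = -0.083

-0.083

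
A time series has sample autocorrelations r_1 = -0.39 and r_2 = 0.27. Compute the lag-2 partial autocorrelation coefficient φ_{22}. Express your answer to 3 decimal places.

0.139

φ_{22} = (r_2 − r_1²) / (1 − r_1²)
r_1² = (-0.39)² = 0.1521
Numerator = 0.27 − 0.1521 = 0.1179; denominator = 1 − 0.1521 = 0.8479
φ_{22} = 0.1179 / 0.8479 = 0.139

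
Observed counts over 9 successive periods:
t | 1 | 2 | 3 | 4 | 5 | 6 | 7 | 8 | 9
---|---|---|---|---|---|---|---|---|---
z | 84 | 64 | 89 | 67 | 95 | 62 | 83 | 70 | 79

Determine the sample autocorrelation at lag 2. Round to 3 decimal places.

0.732

Mean z̄ = (84 + 64 + 89 + 67 + 95 + 62 + 83 + 70 + 79)/9 = 77.0000
Σ(z_t−z̄)(z_{t+2}−z̄) = (84.0000) + (130.0000) + (216.0000) + (150.0000) + (108.0000) + (105.0000) + (12.0000) = 805.0000
Denominator Σ(z_t−z̄)² = 1100.0000
r_2 = 805.0000 / 1100.0000 = 0.732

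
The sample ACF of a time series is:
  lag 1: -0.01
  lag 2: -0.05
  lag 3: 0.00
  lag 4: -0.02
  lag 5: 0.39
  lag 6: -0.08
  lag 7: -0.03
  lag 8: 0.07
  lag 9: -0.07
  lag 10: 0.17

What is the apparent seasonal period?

The largest autocorrelation is r_5 = 0.39, with a weaker echo at lag 10 (0.17); the remaining lags stay at or below 0.07.
The dominant spike at lag 5 indicates a seasonal period of 5.

5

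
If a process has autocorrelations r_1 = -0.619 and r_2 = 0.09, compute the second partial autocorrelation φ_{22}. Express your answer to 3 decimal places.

φ_{22} = (r_2 − r_1²) / (1 − r_1²)
r_1² = (-0.619)² = 0.383161
Numerator = 0.09 − 0.3832 = -0.2932; denominator = 1 − 0.3832 = 0.6168
φ_{22} = -0.2932 / 0.6168 = -0.475

-0.475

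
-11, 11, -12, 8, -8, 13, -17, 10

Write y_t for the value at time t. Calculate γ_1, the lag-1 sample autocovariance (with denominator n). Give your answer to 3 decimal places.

Mean ȳ = (-11 + 11 − 12 + 8 − 8 + 13 − 17 + 10)/8 = -0.7500
Deviations: -10.2500, 11.7500, -11.2500, 8.7500, -7.2500, 13.7500, -16.2500, 10.7500
Σ_{t=1}^{7}(y_t−ȳ)(y_{t+1}−ȳ) = -912.3125
γ_1 = -912.3125 / 8 = -114.039

-114.039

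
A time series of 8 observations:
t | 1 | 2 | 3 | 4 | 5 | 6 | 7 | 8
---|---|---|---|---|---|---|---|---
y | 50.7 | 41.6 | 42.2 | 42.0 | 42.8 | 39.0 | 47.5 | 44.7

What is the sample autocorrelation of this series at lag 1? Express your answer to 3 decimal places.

Mean ȳ = (50.7 + 41.6 + 42.2 + 42.0 + 42.8 + 39.0 + 47.5 + 44.7)/8 = 43.8125
Deviations from mean: 6.8875, -2.2125, -1.6125, -1.8125, -1.0125, -4.8125, 3.6875, 0.8875
Σ(y_t−ȳ)(y_{t+1}−ȳ) = (-15.2386) + (3.5677) + (2.9227) + (1.8352) + (4.8727) + (-17.7461) + (3.2727) = -16.5139
Denominator Σ(y_t−ȳ)² = 96.7888
r_1 = -16.5139 / 96.7888 = -0.171

-0.171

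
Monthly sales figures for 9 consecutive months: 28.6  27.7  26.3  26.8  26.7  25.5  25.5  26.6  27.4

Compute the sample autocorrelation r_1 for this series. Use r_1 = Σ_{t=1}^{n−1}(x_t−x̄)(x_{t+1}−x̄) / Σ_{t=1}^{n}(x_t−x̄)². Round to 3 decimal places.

0.384

Mean x̄ = (28.6 + 27.7 + 26.3 + 26.8 + 26.7 + 25.5 + 25.5 + 26.6 + 27.4)/9 = 26.7889
Numerator Σ_{t=1}^{8}(x_t−x̄)(x_{t+1}−x̄) = 3.1021
Denominator Σ(x_t−x̄)² = 8.0889
r_1 = 3.1021 / 8.0889 = 0.384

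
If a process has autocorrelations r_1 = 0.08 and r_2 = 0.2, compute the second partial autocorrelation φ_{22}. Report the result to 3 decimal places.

0.195

φ_{22} = (r_2 − r_1²) / (1 − r_1²)
r_1² = (0.08)² = 0.0064
Numerator = 0.2 − 0.0064 = 0.1936; denominator = 1 − 0.0064 = 0.9936
φ_{22} = 0.1936 / 0.9936 = 0.195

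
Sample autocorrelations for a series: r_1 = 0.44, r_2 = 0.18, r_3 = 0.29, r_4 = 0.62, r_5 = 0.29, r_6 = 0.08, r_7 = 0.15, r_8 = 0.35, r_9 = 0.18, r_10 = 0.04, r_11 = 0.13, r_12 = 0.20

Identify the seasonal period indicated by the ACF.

The largest autocorrelation is r_4 = 0.62; the remaining lags stay at or below 0.44. The elevated value at lag 1 (0.44), dropping to 0.18 at lag 2, reflects decaying short-term dependence rather than seasonality.
The dominant spike at lag 4 indicates a seasonal period of 4.

4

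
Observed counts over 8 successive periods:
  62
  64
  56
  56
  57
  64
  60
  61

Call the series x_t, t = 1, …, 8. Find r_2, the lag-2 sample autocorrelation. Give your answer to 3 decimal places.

-0.308

Mean x̄ = (62 + 64 + 56 + 56 + 57 + 64 + 60 + 61)/8 = 60.0000
Deviations from mean: 2.0000, 4.0000, -4.0000, -4.0000, -3.0000, 4.0000, 0.0000, 1.0000
Numerator Σ_{t=1}^{6}(x_t−x̄)(x_{t+2}−x̄) = -24.0000
Denominator Σ(x_t−x̄)² = 78.0000
r_2 = -24.0000 / 78.0000 = -0.308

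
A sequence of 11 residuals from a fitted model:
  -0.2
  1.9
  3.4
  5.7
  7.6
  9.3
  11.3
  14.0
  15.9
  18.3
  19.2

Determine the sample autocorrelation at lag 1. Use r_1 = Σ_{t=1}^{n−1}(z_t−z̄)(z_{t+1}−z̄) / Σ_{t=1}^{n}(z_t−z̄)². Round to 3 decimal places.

Mean z̄ = (-0.2 + 1.9 + 3.4 + 5.7 + 7.6 + 9.3 + 11.3 + 14.0 + 15.9 + 18.3 + 19.2)/11 = 9.6727
Numerator Σ_{t=1}^{10}(z_t−z̄)(z_{t+1}−z̄) = 328.7220
Denominator Σ(z_t−z̄)² = 442.8018
r_1 = 328.7220 / 442.8018 = 0.742

0.742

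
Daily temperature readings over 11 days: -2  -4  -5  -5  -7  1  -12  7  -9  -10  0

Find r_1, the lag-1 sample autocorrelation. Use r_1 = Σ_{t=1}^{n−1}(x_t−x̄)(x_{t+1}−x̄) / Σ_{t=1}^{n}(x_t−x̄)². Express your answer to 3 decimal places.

-0.628

Mean x̄ = (-2 − 4 − 5 − 5 − 7 + 1 − 12 + 7 − 9 − 10 + 0)/11 = -4.1818
Numerator Σ_{t=1}^{10}(x_t−x̄)(x_{t+1}−x̄) = -189.4876
Denominator Σ(x_t−x̄)² = 301.6364
r_1 = -189.4876 / 301.6364 = -0.628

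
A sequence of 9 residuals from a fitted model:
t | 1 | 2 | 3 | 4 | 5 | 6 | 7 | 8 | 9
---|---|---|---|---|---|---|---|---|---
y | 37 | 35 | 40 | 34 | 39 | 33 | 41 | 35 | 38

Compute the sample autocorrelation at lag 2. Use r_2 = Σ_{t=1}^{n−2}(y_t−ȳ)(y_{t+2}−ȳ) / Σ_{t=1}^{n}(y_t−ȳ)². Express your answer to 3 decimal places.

0.703

Mean ȳ = (37 + 35 + 40 + 34 + 39 + 33 + 41 + 35 + 38)/9 = 36.8889
Σ(y_t−ȳ)(y_{t+2}−ȳ) = (0.3457) + (5.4568) + (6.5679) + (11.2346) + (8.6790) + (7.3457) + (4.5679) = 44.1975
Denominator Σ(y_t−ȳ)² = 62.8889
r_2 = 44.1975 / 62.8889 = 0.703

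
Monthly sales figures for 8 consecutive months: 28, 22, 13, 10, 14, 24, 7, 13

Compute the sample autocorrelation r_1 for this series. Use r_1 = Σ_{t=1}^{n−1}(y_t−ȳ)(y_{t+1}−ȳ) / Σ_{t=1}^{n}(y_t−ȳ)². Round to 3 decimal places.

0.066

Mean ȳ = (28 + 22 + 13 + 10 + 14 + 24 + 7 + 13)/8 = 16.3750
Deviations from mean: 11.6250, 5.6250, -3.3750, -6.3750, -2.3750, 7.6250, -9.3750, -3.3750
Σ(y_t−ȳ)(y_{t+1}−ȳ) = (65.3906) + (-18.9844) + (21.5156) + (15.1406) + (-18.1094) + (-71.4844) + (31.6406) = 25.1094
Denominator Σ(y_t−ȳ)² = 381.8750
r_1 = 25.1094 / 381.8750 = 0.066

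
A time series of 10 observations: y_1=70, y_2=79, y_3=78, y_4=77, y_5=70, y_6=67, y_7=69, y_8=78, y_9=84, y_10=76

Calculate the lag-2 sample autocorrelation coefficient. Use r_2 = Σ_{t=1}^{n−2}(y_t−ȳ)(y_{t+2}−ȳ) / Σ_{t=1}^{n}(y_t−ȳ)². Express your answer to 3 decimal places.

Mean ȳ = (70 + 79 + 78 + 77 + 70 + 67 + 69 + 78 + 84 + 76)/10 = 74.8000
Numerator Σ_{t=1}^{8}(y_t−ȳ)(y_{t+2}−ȳ) = -85.2800
Denominator Σ(y_t−ȳ)² = 269.6000
r_2 = -85.2800 / 269.6000 = -0.316

-0.316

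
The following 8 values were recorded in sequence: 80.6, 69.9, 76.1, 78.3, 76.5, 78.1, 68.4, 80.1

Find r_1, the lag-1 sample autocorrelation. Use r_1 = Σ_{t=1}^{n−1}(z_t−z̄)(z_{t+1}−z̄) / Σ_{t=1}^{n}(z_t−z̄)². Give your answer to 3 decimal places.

Mean z̄ = (80.6 + 69.9 + 76.1 + 78.3 + 76.5 + 78.1 + 68.4 + 80.1)/8 = 76.0000
Deviations from mean: 4.6000, -6.1000, 0.1000, 2.3000, 0.5000, 2.1000, -7.6000, 4.1000
Σ(z_t−z̄)(z_{t+1}−z̄) = (-28.0600) + (-0.6100) + (0.2300) + (1.1500) + (1.0500) + (-15.9600) + (-31.1600) = -73.3600
Denominator Σ(z_t−z̄)² = 142.9000
r_1 = -73.3600 / 142.9000 = -0.513

-0.513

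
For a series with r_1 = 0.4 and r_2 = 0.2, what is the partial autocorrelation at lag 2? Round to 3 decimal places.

0.048

φ_{22} = (r_2 − r_1²) / (1 − r_1²)
r_1² = (0.4)² = 0.16
Numerator = 0.2 − 0.1600 = 0.0400; denominator = 1 − 0.1600 = 0.8400
φ_{22} = 0.0400 / 0.8400 = 0.048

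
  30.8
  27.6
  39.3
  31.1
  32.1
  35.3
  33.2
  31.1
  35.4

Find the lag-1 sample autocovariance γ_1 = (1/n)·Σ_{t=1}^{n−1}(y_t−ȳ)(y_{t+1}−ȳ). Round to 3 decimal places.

Mean ȳ = (30.8 + 27.6 + 39.3 + 31.1 + 32.1 + 35.3 + 33.2 + 31.1 + 35.4)/9 = 32.8778
Σ_{t=1}^{8}(y_t−ȳ)(y_{t+1}−ȳ) = -39.1238
γ_1 = -39.1238 / 9 = -4.347

-4.347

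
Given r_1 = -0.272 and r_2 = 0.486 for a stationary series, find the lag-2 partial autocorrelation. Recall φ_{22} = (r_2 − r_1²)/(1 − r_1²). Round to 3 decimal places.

0.445

φ_{22} = (r_2 − r_1²) / (1 − r_1²)
r_1² = (-0.272)² = 0.073984
Numerator = 0.486 − 0.0740 = 0.4120; denominator = 1 − 0.0740 = 0.9260
φ_{22} = 0.4120 / 0.9260 = 0.445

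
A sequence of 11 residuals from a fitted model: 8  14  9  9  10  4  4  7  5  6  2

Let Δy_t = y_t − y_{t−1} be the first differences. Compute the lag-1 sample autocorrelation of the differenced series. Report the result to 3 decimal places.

First differences Δy: 6, -5, 0, 1, -6, 0, 3, -2, 1, -4
Mean of differences = -0.6000
Numerator Σ(Δy_t−Δȳ)(Δy_{t+1}−Δȳ) = -53.1600
Denominator Σ(Δy_t−Δȳ)² = 124.4000
r_1(Δy) = -53.1600 / 124.4000 = -0.427

-0.427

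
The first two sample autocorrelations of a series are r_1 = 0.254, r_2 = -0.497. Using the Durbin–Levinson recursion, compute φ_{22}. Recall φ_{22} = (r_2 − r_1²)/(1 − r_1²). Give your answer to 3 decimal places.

-0.600

φ_{22} = (r_2 − r_1²) / (1 − r_1²)
r_1² = (0.254)² = 0.064516
Numerator = -0.497 − 0.0645 = -0.5615; denominator = 1 − 0.0645 = 0.9355
φ_{22} = -0.5615 / 0.9355 = -0.600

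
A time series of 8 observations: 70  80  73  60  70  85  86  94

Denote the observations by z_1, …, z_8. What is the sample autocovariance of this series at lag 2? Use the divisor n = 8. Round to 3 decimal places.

Mean z̄ = (70 + 80 + 73 + 60 + 70 + 85 + 86 + 94)/8 = 77.2500
Σ_{t=1}^{6}(z_t−z̄)(z_{t+2}−z̄) = -53.1250
γ_2 = -53.1250 / 8 = -6.641

-6.641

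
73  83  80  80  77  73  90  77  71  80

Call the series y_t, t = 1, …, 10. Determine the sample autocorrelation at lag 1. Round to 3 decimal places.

Mean ȳ = (73 + 83 + 80 + 80 + 77 + 73 + 90 + 77 + 71 + 80)/10 = 78.4000
Numerator Σ_{t=1}^{9}(y_t−ȳ)(y_{t+1}−ȳ) = -89.9600
Denominator Σ(y_t−ȳ)² = 280.4000
r_1 = -89.9600 / 280.4000 = -0.321

-0.321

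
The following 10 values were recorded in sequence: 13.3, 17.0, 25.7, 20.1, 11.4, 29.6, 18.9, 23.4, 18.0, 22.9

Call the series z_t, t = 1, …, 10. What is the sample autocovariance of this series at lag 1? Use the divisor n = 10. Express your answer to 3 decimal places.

Mean z̄ = (13.3 + 17.0 + 25.7 + 20.1 + 11.4 + 29.6 + 18.9 + 23.4 + 18.0 + 22.9)/10 = 20.0300
Σ_{t=1}^{9}(z_t−z̄)(z_{t+1}−z̄) = -106.8739
γ_1 = -106.8739 / 10 = -10.687

-10.687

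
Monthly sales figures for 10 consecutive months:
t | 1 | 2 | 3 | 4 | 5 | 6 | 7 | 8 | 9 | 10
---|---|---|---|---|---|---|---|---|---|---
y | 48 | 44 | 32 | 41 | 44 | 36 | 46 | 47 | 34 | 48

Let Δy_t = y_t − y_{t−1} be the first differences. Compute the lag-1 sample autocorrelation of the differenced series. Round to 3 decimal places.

First differences Δy: -4, -12, 9, 3, -8, 10, 1, -13, 14
Mean of differences = 0.0000
Numerator Σ(Δy_t−Δȳ)(Δy_{t+1}−Δȳ) = -322.0000
Denominator Σ(Δy_t−Δȳ)² = 780.0000
r_1(Δy) = -322.0000 / 780.0000 = -0.413

-0.413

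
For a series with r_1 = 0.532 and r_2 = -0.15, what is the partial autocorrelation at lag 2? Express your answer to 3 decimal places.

φ_{22} = (r_2 − r_1²) / (1 − r_1²)
r_1² = (0.532)² = 0.283024
Numerator = -0.15 − 0.2830 = -0.4330; denominator = 1 − 0.2830 = 0.7170
φ_{22} = -0.4330 / 0.7170 = -0.604

-0.604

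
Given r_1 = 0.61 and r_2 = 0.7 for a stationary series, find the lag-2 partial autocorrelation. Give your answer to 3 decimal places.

0.522

φ_{22} = (r_2 − r_1²) / (1 − r_1²)
r_1² = (0.61)² = 0.3721
Numerator = 0.7 − 0.3721 = 0.3279; denominator = 1 − 0.3721 = 0.6279
φ_{22} = 0.3279 / 0.6279 = 0.522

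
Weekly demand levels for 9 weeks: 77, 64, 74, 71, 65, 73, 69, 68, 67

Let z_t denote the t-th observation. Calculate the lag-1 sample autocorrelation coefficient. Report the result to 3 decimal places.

Mean z̄ = (77 + 64 + 74 + 71 + 65 + 73 + 69 + 68 + 67)/9 = 69.7778
Numerator Σ_{t=1}^{8}(z_t−z̄)(z_{t+1}−z̄) = -78.3827
Denominator Σ(z_t−z̄)² = 149.5556
r_1 = -78.3827 / 149.5556 = -0.524

-0.524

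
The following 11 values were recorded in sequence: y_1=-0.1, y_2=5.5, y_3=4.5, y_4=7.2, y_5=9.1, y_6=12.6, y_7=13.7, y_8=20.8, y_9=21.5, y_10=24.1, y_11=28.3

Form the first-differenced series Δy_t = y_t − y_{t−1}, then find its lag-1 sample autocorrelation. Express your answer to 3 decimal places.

First differences Δy: 5.6, -1.0, 2.7, 1.9, 3.5, 1.1, 7.1, 0.7, 2.6, 4.2
Mean of differences = 2.8400
Numerator Σ(Δy_t−Δȳ)(Δy_{t+1}−Δȳ) = -28.0396
Denominator Σ(Δy_t−Δȳ)² = 51.3640
r_1(Δy) = -28.0396 / 51.3640 = -0.546

-0.546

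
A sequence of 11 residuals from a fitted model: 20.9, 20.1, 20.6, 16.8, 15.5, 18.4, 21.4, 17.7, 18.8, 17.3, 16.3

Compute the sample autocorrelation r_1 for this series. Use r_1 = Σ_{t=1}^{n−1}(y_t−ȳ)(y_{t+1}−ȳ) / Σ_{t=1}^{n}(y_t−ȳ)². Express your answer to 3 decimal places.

Mean ȳ = (20.9 + 20.1 + 20.6 + 16.8 + 15.5 + 18.4 + 21.4 + 17.7 + 18.8 + 17.3 + 16.3)/11 = 18.5273
Numerator Σ_{t=1}^{10}(y_t−ȳ)(y_{t+1}−ȳ) = 8.4565
Denominator Σ(y_t−ȳ)² = 40.0418
r_1 = 8.4565 / 40.0418 = 0.211

0.211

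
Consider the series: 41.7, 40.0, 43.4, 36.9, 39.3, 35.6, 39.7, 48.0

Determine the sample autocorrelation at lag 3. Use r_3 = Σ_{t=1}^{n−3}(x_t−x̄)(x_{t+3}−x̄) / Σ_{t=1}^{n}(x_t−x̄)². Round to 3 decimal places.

Mean x̄ = (41.7 + 40.0 + 43.4 + 36.9 + 39.3 + 35.6 + 39.7 + 48.0)/8 = 40.5750
Deviations from mean: 1.1250, -0.5750, 2.8250, -3.6750, -1.2750, -4.9750, -0.8750, 7.4250
Numerator Σ_{t=1}^{5}(x_t−x̄)(x_{t+3}−x̄) = -23.7069
Denominator Σ(x_t−x̄)² = 105.3550
r_3 = -23.7069 / 105.3550 = -0.225

-0.225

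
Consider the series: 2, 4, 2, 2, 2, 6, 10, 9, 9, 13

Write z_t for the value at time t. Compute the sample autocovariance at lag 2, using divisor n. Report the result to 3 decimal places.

Mean z̄ = (2 + 4 + 2 + 2 + 2 + 6 + 10 + 9 + 9 + 13)/10 = 5.9000
Σ_{t=1}^{8}(z_t−z̄)(z_{t+2}−z̄) = 56.4800
γ_2 = 56.4800 / 10 = 5.648

5.648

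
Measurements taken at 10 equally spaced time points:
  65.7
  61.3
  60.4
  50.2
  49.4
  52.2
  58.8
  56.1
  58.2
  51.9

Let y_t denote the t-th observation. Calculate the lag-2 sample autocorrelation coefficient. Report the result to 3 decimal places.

-0.018

Mean ȳ = (65.7 + 61.3 + 60.4 + 50.2 + 49.4 + 52.2 + 58.8 + 56.1 + 58.2 + 51.9)/10 = 56.4200
Numerator Σ_{t=1}^{8}(y_t−ȳ)(y_{t+2}−ȳ) = -4.7848
Denominator Σ(y_t−ȳ)² = 260.9160
r_2 = -4.7848 / 260.9160 = -0.018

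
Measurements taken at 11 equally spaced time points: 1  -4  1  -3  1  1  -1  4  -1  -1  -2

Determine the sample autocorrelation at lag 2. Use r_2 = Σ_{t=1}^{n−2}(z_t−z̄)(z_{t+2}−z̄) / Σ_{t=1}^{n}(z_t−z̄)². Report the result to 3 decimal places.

0.266

Mean z̄ = (1 − 4 + 1 − 3 + 1 + 1 − 1 + 4 − 1 − 1 − 2)/11 = -0.3636
Numerator Σ_{t=1}^{9}(z_t−z̄)(z_{t+2}−z̄) = 13.4628
Denominator Σ(z_t−z̄)² = 50.5455
r_2 = 13.4628 / 50.5455 = 0.266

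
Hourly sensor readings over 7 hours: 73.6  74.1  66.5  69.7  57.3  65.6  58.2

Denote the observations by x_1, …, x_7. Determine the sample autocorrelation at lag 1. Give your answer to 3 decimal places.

Mean x̄ = (73.6 + 74.1 + 66.5 + 69.7 + 57.3 + 65.6 + 58.2)/7 = 66.4286
Σ(x_t−x̄)(x_{t+1}−x̄) = (55.0151) + (0.5480) + (0.2337) + (-29.8635) + (7.5637) + (6.8180) = 40.3149
Denominator Σ(x_t−x̄)² = 272.7143
r_1 = 40.3149 / 272.7143 = 0.148

0.148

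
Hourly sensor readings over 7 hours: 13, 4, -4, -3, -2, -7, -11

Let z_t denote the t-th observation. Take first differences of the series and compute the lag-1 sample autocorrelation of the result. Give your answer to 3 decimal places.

First differences Δz: -9, -8, 1, 1, -5, -4
Mean of differences = -4.0000
Numerator Σ(Δz_t−Δz̄)(Δz_{t+1}−Δz̄) = 20.0000
Denominator Σ(Δz_t−Δz̄)² = 92.0000
r_1(Δz) = 20.0000 / 92.0000 = 0.217

0.217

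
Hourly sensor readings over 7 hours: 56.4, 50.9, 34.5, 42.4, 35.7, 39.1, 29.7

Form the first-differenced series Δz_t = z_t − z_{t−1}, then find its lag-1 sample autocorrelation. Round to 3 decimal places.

-0.566

First differences Δz: -5.5, -16.4, 7.9, -6.7, 3.4, -9.4
Mean of differences = -4.4500
Numerator Σ(Δz_t−Δz̄)(Δz_{t+1}−Δz̄) = -219.3425
Denominator Σ(Δz_t−Δz̄)² = 387.6150
r_1(Δz) = -219.3425 / 387.6150 = -0.566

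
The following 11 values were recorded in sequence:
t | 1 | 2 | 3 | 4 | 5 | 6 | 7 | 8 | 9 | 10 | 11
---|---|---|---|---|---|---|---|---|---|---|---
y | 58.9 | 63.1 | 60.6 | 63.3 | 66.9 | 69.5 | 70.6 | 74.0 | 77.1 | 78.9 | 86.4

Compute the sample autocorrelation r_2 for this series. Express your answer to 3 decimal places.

Mean ȳ = (58.9 + 63.1 + 60.6 + 63.3 + 66.9 + 69.5 + 70.6 + 74.0 + 77.1 + 78.9 + 86.4)/11 = 69.9364
Numerator Σ_{t=1}^{9}(y_t−ȳ)(y_{t+2}−ȳ) = 334.9828
Denominator Σ(y_t−ȳ)² = 728.8255
r_2 = 334.9828 / 728.8255 = 0.460

0.460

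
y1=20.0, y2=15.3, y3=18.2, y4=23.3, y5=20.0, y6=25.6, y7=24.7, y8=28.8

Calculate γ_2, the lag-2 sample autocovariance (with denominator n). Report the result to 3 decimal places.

Mean ȳ = (20.0 + 15.3 + 18.2 + 23.3 + 20.0 + 25.6 + 24.7 + 28.8)/8 = 21.9875
Deviations: -1.9875, -6.6875, -3.7875, 1.3125, -1.9875, 3.6125, 2.7125, 6.8125
Σ_{t=1}^{6}(y_t−ȳ)(y_{t+2}−ȳ) = 30.2384
γ_2 = 30.2384 / 8 = 3.780

3.780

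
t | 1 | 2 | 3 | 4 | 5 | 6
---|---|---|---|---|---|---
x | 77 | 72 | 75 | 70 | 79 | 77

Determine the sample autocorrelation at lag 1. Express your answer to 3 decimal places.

-0.310

Mean x̄ = (77 + 72 + 75 + 70 + 79 + 77)/6 = 75.0000
Deviations from mean: 2.0000, -3.0000, 0.0000, -5.0000, 4.0000, 2.0000
Σ(x_t−x̄)(x_{t+1}−x̄) = (-6.0000) + (0.0000) + (0.0000) + (-20.0000) + (8.0000) = -18.0000
Denominator Σ(x_t−x̄)² = 58.0000
r_1 = -18.0000 / 58.0000 = -0.310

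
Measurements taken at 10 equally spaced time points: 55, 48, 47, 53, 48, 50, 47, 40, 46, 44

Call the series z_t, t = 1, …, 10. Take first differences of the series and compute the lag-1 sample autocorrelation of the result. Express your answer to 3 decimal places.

-0.411

First differences Δz: -7, -1, 6, -5, 2, -3, -7, 6, -2
Mean of differences = -1.2222
Numerator Σ(Δz_t−Δz̄)(Δz_{t+1}−Δz̄) = -81.9383
Denominator Σ(Δz_t−Δz̄)² = 199.5556
r_1(Δz) = -81.9383 / 199.5556 = -0.411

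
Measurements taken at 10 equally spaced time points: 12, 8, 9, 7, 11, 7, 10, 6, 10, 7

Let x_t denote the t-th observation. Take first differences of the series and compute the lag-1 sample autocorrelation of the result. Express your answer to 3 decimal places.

-0.810

First differences Δx: -4, 1, -2, 4, -4, 3, -4, 4, -3
Mean of differences = -0.5556
Numerator Σ(Δx_t−Δx̄)(Δx_{t+1}−Δx̄) = -81.1975
Denominator Σ(Δx_t−Δx̄)² = 100.2222
r_1(Δx) = -81.1975 / 100.2222 = -0.810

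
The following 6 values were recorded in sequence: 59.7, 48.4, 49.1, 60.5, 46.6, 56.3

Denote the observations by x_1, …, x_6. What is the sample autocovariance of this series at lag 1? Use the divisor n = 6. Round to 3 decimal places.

Mean x̄ = (59.7 + 48.4 + 49.1 + 60.5 + 46.6 + 56.3)/6 = 53.4333
Deviations: 6.2667, -5.0333, -4.3333, 7.0667, -6.8333, 2.8667
Σ_{t=1}^{5}(x_t−x̄)(x_{t+1}−x̄) = -108.2311
γ_1 = -108.2311 / 6 = -18.039

-18.039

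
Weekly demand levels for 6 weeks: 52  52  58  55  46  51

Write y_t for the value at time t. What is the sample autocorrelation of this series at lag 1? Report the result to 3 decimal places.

Mean ȳ = (52 + 52 + 58 + 55 + 46 + 51)/6 = 52.3333
Numerator Σ_{t=1}^{5}(y_t−ȳ)(y_{t+1}−ȳ) = 4.8889
Denominator Σ(y_t−ȳ)² = 81.3333
r_1 = 4.8889 / 81.3333 = 0.060

0.060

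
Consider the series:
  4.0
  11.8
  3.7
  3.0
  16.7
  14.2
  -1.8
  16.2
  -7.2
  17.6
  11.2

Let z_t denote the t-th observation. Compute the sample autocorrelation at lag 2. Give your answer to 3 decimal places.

0.111

Mean z̄ = (4.0 + 11.8 + 3.7 + 3.0 + 16.7 + 14.2 − 1.8 + 16.2 − 7.2 + 17.6 + 11.2)/11 = 8.1273
Numerator Σ_{t=1}^{9}(z_t−z̄)(z_{t+2}−z̄) = 75.8031
Denominator Σ(z_t−z̄)² = 684.6018
r_2 = 75.8031 / 684.6018 = 0.111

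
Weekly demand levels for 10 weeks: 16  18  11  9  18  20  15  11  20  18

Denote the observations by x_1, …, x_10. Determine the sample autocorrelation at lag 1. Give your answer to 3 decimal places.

0.038

Mean x̄ = (16 + 18 + 11 + 9 + 18 + 20 + 15 + 11 + 20 + 18)/10 = 15.6000
Numerator Σ_{t=1}^{9}(x_t−x̄)(x_{t+1}−x̄) = 5.4400
Denominator Σ(x_t−x̄)² = 142.4000
r_1 = 5.4400 / 142.4000 = 0.038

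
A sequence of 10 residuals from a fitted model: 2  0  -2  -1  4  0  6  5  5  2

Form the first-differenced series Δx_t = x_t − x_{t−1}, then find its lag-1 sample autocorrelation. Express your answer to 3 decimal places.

First differences Δx: -2, -2, 1, 5, -4, 6, -1, 0, -3
Mean of differences = 0.0000
Numerator Σ(Δx_t−Δx̄)(Δx_{t+1}−Δx̄) = -43.0000
Denominator Σ(Δx_t−Δx̄)² = 96.0000
r_1(Δx) = -43.0000 / 96.0000 = -0.448

-0.448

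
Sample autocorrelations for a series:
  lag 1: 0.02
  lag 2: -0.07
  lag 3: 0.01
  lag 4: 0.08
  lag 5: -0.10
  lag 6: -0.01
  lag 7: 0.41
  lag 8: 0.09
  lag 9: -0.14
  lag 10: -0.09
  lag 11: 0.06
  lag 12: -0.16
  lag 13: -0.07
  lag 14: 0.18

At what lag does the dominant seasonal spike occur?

The largest autocorrelation is r_7 = 0.41, with a weaker echo at lag 14 (0.18); the remaining lags stay at or below 0.09.
The dominant spike at lag 7 indicates a seasonal period of 7.

7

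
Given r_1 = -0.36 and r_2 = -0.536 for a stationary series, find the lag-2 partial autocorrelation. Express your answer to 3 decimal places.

-0.765

φ_{22} = (r_2 − r_1²) / (1 − r_1²)
r_1² = (-0.36)² = 0.1296
Numerator = -0.536 − 0.1296 = -0.6656; denominator = 1 − 0.1296 = 0.8704
φ_{22} = -0.6656 / 0.8704 = -0.765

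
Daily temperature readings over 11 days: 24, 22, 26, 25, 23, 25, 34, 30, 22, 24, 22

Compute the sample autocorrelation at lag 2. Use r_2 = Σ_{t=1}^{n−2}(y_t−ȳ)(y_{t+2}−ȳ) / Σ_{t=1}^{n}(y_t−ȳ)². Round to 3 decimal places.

-0.329

Mean ȳ = (24 + 22 + 26 + 25 + 23 + 25 + 34 + 30 + 22 + 24 + 22)/11 = 25.1818
Numerator Σ_{t=1}^{9}(y_t−ȳ)(y_{t+2}−ȳ) = -45.8843
Denominator Σ(y_t−ȳ)² = 139.6364
r_2 = -45.8843 / 139.6364 = -0.329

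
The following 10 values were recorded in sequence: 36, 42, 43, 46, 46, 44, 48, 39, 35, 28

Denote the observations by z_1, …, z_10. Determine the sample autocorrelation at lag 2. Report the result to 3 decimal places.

0.112

Mean z̄ = (36 + 42 + 43 + 46 + 46 + 44 + 48 + 39 + 35 + 28)/10 = 40.7000
Numerator Σ_{t=1}^{8}(z_t−z̄)(z_{t+2}−z̄) = 38.8200
Denominator Σ(z_t−z̄)² = 346.1000
r_2 = 38.8200 / 346.1000 = 0.112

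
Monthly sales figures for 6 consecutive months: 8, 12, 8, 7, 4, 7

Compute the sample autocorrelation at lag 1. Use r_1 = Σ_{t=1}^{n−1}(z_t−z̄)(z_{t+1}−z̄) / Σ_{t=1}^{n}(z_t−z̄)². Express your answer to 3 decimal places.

Mean z̄ = (8 + 12 + 8 + 7 + 4 + 7)/6 = 7.6667
Numerator Σ_{t=1}^{5}(z_t−z̄)(z_{t+1}−z̄) = 7.5556
Denominator Σ(z_t−z̄)² = 33.3333
r_1 = 7.5556 / 33.3333 = 0.227

0.227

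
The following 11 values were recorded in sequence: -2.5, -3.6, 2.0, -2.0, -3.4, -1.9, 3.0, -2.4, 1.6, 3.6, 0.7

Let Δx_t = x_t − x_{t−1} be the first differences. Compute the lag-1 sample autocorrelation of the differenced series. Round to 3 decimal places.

-0.495

First differences Δx: -1.1, 5.6, -4.0, -1.4, 1.5, 4.9, -5.4, 4.0, 2.0, -2.9
Mean of differences = 0.3200
Numerator Σ(Δx_t−Δx̄)(Δx_{t+1}−Δx̄) = -65.9764
Denominator Σ(Δx_t−Δx̄)² = 133.3360
r_1(Δx) = -65.9764 / 133.3360 = -0.495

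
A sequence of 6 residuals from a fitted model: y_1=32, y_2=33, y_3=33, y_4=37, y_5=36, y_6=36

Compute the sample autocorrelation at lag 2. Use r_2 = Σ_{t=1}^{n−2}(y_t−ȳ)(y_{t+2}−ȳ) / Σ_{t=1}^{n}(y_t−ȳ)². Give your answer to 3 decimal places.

0.070

Mean ȳ = (32 + 33 + 33 + 37 + 36 + 36)/6 = 34.5000
Deviations from mean: -2.5000, -1.5000, -1.5000, 2.5000, 1.5000, 1.5000
Σ(y_t−ȳ)(y_{t+2}−ȳ) = (3.7500) + (-3.7500) + (-2.2500) + (3.7500) = 1.5000
Denominator Σ(y_t−ȳ)² = 21.5000
r_2 = 1.5000 / 21.5000 = 0.070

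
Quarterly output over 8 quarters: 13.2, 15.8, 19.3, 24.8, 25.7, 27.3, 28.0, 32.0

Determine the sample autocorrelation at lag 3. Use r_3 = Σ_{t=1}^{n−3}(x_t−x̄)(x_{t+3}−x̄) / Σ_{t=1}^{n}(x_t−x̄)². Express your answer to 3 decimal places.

Mean x̄ = (13.2 + 15.8 + 19.3 + 24.8 + 25.7 + 27.3 + 28.0 + 32.0)/8 = 23.2625
Deviations from mean: -10.0625, -7.4625, -3.9625, 1.5375, 2.4375, 4.0375, 4.7375, 8.7375
Σ(x_t−x̄)(x_{t+3}−x̄) = (-15.4711) + (-18.1898) + (-15.9986) + (7.2839) + (21.2977) = -21.0780
Denominator Σ(x_t−x̄)² = 296.0388
r_3 = -21.0780 / 296.0388 = -0.071

-0.071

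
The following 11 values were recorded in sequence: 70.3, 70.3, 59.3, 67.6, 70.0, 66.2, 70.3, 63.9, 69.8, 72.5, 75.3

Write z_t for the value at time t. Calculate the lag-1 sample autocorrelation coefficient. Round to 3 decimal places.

0.028

Mean z̄ = (70.3 + 70.3 + 59.3 + 67.6 + 70.0 + 66.2 + 70.3 + 63.9 + 69.8 + 72.5 + 75.3)/11 = 68.6818
Numerator Σ_{t=1}^{10}(z_t−z̄)(z_{t+1}−z̄) = 5.3269
Denominator Σ(z_t−z̄)² = 187.4364
r_1 = 5.3269 / 187.4364 = 0.028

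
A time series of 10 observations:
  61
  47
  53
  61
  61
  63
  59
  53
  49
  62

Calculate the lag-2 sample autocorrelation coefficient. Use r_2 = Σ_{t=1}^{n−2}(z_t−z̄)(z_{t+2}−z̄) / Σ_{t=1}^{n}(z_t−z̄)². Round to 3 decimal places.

Mean z̄ = (61 + 47 + 53 + 61 + 61 + 63 + 59 + 53 + 49 + 62)/10 = 56.9000
Numerator Σ_{t=1}^{8}(z_t−z̄)(z_{t+2}−z̄) = -99.2200
Denominator Σ(z_t−z̄)² = 308.9000
r_2 = -99.2200 / 308.9000 = -0.321

-0.321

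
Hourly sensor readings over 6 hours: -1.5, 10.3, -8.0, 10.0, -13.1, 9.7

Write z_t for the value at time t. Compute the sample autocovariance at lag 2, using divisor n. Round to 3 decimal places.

Mean z̄ = (-1.5 + 10.3 − 8.0 + 10.0 − 13.1 + 9.7)/6 = 1.2333
Deviations: -2.7333, 9.0667, -9.2333, 8.7667, -14.3333, 8.4667
Σ_{t=1}^{4}(z_t−z̄)(z_{t+2}−z̄) = 311.2911
γ_2 = 311.2911 / 6 = 51.882

51.882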